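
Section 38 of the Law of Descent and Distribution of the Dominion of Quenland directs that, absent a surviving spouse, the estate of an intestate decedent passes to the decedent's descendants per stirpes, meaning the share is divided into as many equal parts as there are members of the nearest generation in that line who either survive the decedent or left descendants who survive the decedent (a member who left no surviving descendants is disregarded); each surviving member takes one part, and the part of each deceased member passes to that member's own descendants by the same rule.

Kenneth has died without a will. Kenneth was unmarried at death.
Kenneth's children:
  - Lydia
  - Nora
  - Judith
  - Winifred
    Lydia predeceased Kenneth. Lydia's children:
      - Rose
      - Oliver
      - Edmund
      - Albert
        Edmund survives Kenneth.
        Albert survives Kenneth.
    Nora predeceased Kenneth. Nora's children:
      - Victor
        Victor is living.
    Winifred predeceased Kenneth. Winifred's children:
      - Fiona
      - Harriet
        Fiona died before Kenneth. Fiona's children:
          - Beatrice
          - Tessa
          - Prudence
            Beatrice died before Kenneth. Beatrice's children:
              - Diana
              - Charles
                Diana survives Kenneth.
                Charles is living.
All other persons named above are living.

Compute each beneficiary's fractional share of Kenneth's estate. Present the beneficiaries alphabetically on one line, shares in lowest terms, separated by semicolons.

There is no surviving spouse, so the entire estate passes to Kenneth's descendants per stirpes.
The estate is divided into 4 equal shares of 1/4 among Lydia, Nora, Judith, Winifred.
Lydia predeceased; the 1/4 allotted to Lydia's branch passes to Lydia's issue by representation.
The 1/4 is divided into 4 equal shares of 1/16 among Rose, Oliver, Edmund, Albert.
Rose is living and takes 1/16.
Oliver is living and takes 1/16.
Edmund is living and takes 1/16.
Albert is living and takes 1/16.
Nora predeceased; the 1/4 allotted to Nora's branch passes to Nora's issue by representation.
Victor is the sole taker at this level and receives the full 1/4.
Judith is living and takes 1/4.
Winifred predeceased; the 1/4 allotted to Winifred's branch passes to Winifred's issue by representation.
The 1/4 is divided into 2 equal shares of 1/8 among Fiona, Harriet.
Fiona predeceased; the 1/8 allotted to Fiona's branch passes to Fiona's issue by representation.
The 1/8 is divided into 3 equal shares of 1/24 among Beatrice, Tessa, Prudence.
Beatrice predeceased; the 1/24 allotted to Beatrice's branch passes to Beatrice's issue by representation.
The 1/24 is divided into 2 equal shares of 1/48 among Diana, Charles.
Diana is living and takes 1/48.
Charles is living and takes 1/48.
Tessa is living and takes 1/24.
Prudence is living and takes 1/24.
Harriet is living and takes 1/8.

Albert 1/16; Charles 1/48; Diana 1/48; Edmund 1/16; Harriet 1/8; Judith 1/4; Oliver 1/16; Prudence 1/24; Rose 1/16; Tessa 1/24; Victor 1/4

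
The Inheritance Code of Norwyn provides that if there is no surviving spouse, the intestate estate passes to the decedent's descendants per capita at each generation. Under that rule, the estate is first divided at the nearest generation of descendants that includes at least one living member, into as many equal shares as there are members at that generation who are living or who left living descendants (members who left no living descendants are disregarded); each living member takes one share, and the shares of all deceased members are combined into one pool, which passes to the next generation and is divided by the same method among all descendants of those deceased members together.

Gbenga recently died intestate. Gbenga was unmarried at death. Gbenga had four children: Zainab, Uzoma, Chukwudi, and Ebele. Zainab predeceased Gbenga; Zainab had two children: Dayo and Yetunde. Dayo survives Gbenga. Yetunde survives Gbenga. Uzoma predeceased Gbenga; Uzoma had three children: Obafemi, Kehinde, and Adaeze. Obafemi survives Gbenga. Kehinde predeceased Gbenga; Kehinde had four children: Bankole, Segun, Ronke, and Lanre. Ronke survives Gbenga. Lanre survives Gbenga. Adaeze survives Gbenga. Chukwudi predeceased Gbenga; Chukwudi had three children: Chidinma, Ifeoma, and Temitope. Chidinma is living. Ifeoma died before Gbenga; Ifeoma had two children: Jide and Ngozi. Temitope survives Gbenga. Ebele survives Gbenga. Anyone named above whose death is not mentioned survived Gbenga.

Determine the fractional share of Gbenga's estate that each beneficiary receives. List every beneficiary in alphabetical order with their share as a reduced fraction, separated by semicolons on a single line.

Adaeze 3/32; Bankole 1/32; Chidinma 3/32; Dayo 3/32; Ebele 1/4; Jide 1/32; Lanre 1/32; Ngozi 1/32; Obafemi 3/32; Ronke 1/32; Segun 1/32; Temitope 3/32; Yetunde 3/32

There is no surviving spouse, so the entire estate passes to Gbenga's descendants per capita at each generation.
At generation 1 (Zainab, Uzoma, Chukwudi, Ebele) there are 4 shares of (1)/4 = 1/4 each.
Living: Ebele — each takes 1/4.
Deceased: Zainab, Uzoma, and Chukwudi. Their combined 3/4 is pooled and carried to generation 2.
At generation 2 (Dayo, Yetunde, Obafemi, Kehinde, Adaeze, Chidinma, Ifeoma, Temitope) there are 8 shares of (3/4)/8 = 3/32 each.
Living: Dayo, Yetunde, Obafemi, Adaeze, Chidinma, and Temitope — each takes 3/32.
Deceased: Kehinde and Ifeoma. Their combined 3/16 is pooled and carried to generation 3.
At generation 3 (Bankole, Segun, Ronke, Lanre, Jide, Ngozi) there are 6 shares of (3/16)/6 = 1/32 each.
Living: Bankole, Segun, Ronke, Lanre, Jide, and Ngozi — each takes 1/32.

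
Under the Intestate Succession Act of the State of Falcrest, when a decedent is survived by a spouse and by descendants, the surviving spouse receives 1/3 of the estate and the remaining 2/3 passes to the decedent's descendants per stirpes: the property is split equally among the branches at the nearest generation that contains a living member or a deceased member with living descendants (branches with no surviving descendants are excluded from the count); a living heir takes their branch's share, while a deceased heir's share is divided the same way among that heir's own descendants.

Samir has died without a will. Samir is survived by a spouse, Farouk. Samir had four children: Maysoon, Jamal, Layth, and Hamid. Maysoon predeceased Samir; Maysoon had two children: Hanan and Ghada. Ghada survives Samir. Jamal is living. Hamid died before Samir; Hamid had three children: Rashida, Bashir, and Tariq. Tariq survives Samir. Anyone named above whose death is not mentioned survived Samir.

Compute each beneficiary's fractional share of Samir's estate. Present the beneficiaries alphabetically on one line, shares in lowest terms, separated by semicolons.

Farouk, as surviving spouse, takes 1/3.
The remaining 2/3 passes to Samir's descendants per stirpes.
The 2/3 is divided into 4 equal shares of 1/6 among Maysoon, Jamal, Layth, Hamid.
Maysoon predeceased; the 1/6 allotted to Maysoon's branch passes to Maysoon's issue by representation.
The 1/6 is divided into 2 equal shares of 1/12 among Hanan, Ghada.
Hanan is living and takes 1/12.
Ghada is living and takes 1/12.
Jamal is living and takes 1/6.
Layth is living and takes 1/6.
Hamid predeceased; the 1/6 allotted to Hamid's branch passes to Hamid's issue by representation.
The 1/6 is divided into 3 equal shares of 1/18 among Rashida, Bashir, Tariq.
Rashida is living and takes 1/18.
Bashir is living and takes 1/18.
Tariq is living and takes 1/18.

Bashir 1/18; Farouk 1/3; Ghada 1/12; Hanan 1/12; Jamal 1/6; Layth 1/6; Rashida 1/18; Tariq 1/18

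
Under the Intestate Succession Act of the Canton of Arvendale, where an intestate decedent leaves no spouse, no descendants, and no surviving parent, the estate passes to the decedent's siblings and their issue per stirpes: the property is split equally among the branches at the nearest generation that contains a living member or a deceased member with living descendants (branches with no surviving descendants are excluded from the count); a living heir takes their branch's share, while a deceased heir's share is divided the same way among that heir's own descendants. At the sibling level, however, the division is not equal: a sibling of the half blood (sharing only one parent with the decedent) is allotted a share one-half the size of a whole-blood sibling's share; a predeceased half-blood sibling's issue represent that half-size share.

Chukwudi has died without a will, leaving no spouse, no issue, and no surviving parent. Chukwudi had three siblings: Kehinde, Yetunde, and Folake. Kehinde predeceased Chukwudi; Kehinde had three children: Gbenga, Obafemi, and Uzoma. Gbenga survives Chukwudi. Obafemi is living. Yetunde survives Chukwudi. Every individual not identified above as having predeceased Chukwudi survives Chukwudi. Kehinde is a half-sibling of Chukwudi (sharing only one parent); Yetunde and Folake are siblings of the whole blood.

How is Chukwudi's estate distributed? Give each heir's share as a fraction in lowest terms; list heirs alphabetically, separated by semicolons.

No spouse, descendants, or parent survives, so the estate passes to Chukwudi's siblings per stirpes.
Half-blood siblings count for one-half the weight of whole-blood siblings at the initial division.
Dividing 1 in proportion to weights (total weight 5/2): Kehinde (weight 1/2) → 1/5; Yetunde (weight 1) → 2/5; Folake (weight 1) → 2/5.
Kehinde predeceased; the 1/5 allotted to Kehinde's branch passes to Kehinde's issue by representation.
The 1/5 is divided into 3 equal shares of 1/15 among Gbenga, Obafemi, Uzoma.
Gbenga is living and takes 1/15.
Obafemi is living and takes 1/15.
Uzoma is living and takes 1/15.
Yetunde is living and takes 2/5.
Folake is living and takes 2/5.

Folake 2/5; Gbenga 1/15; Obafemi 1/15; Uzoma 1/15; Yetunde 2/5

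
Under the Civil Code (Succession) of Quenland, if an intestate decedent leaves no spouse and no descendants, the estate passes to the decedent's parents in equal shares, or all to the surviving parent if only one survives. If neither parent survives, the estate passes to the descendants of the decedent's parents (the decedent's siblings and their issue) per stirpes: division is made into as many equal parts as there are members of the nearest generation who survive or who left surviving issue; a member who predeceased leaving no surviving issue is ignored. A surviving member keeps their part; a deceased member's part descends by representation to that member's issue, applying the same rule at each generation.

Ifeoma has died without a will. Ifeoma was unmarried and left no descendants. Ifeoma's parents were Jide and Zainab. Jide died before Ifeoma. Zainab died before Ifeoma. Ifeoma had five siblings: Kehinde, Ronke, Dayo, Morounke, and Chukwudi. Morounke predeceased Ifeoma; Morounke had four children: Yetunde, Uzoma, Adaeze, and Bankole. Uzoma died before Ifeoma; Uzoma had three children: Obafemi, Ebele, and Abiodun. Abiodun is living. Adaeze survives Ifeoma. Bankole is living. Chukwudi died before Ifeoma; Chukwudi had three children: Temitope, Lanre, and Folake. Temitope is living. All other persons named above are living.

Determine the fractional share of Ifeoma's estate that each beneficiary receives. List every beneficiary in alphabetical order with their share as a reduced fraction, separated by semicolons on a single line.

Neither parent survives and there are no descendants, so the estate passes to Ifeoma's siblings and their issue per stirpes.
The estate is divided into 5 equal shares of 1/5 among Kehinde, Ronke, Dayo, Morounke, Chukwudi.
Kehinde is living and takes 1/5.
Ronke is living and takes 1/5.
Dayo is living and takes 1/5.
Morounke predeceased; the 1/5 allotted to Morounke's branch passes to Morounke's issue by representation.
The 1/5 is divided into 4 equal shares of 1/20 among Yetunde, Uzoma, Adaeze, Bankole.
Yetunde is living and takes 1/20.
Uzoma predeceased; the 1/20 allotted to Uzoma's branch passes to Uzoma's issue by representation.
The 1/20 is divided into 3 equal shares of 1/60 among Obafemi, Ebele, Abiodun.
Obafemi is living and takes 1/60.
Ebele is living and takes 1/60.
Abiodun is living and takes 1/60.
Adaeze is living and takes 1/20.
Bankole is living and takes 1/20.
Chukwudi predeceased; the 1/5 allotted to Chukwudi's branch passes to Chukwudi's issue by representation.
The 1/5 is divided into 3 equal shares of 1/15 among Temitope, Lanre, Folake.
Temitope is living and takes 1/15.
Lanre is living and takes 1/15.
Folake is living and takes 1/15.

Abiodun 1/60; Adaeze 1/20; Bankole 1/20; Dayo 1/5; Ebele 1/60; Folake 1/15; Kehinde 1/5; Lanre 1/15; Obafemi 1/60; Ronke 1/5; Temitope 1/15; Yetunde 1/20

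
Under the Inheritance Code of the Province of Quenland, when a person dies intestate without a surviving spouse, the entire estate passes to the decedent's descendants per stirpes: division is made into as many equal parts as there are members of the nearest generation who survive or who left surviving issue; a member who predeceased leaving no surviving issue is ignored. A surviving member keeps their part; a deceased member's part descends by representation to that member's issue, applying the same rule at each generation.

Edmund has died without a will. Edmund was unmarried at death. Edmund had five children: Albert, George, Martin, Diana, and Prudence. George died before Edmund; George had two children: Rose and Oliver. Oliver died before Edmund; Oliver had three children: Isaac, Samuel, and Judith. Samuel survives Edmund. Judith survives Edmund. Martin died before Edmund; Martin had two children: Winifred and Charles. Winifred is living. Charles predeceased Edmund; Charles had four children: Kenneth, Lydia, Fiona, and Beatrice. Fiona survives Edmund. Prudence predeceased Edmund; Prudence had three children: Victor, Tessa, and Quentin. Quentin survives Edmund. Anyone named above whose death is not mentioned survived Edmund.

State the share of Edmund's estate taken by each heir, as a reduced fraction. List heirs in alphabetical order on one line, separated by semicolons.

There is no surviving spouse, so the entire estate passes to Edmund's descendants per stirpes.
The estate is divided into 5 equal shares of 1/5 among Albert, George, Martin, Diana, Prudence.
Albert is living and takes 1/5.
George predeceased; the 1/5 allotted to George's branch passes to George's issue by representation.
The 1/5 is divided into 2 equal shares of 1/10 among Rose, Oliver.
Rose is living and takes 1/10.
Oliver predeceased; the 1/10 allotted to Oliver's branch passes to Oliver's issue by representation.
The 1/10 is divided into 3 equal shares of 1/30 among Isaac, Samuel, Judith.
Isaac is living and takes 1/30.
Samuel is living and takes 1/30.
Judith is living and takes 1/30.
Martin predeceased; the 1/5 allotted to Martin's branch passes to Martin's issue by representation.
The 1/5 is divided into 2 equal shares of 1/10 among Winifred, Charles.
Winifred is living and takes 1/10.
Charles predeceased; the 1/10 allotted to Charles's branch passes to Charles's issue by representation.
The 1/10 is divided into 4 equal shares of 1/40 among Kenneth, Lydia, Fiona, Beatrice.
Kenneth is living and takes 1/40.
Lydia is living and takes 1/40.
Fiona is living and takes 1/40.
Beatrice is living and takes 1/40.
Diana is living and takes 1/5.
Prudence predeceased; the 1/5 allotted to Prudence's branch passes to Prudence's issue by representation.
The 1/5 is divided into 3 equal shares of 1/15 among Victor, Tessa, Quentin.
Victor is living and takes 1/15.
Tessa is living and takes 1/15.
Quentin is living and takes 1/15.

Albert 1/5; Beatrice 1/40; Diana 1/5; Fiona 1/40; Isaac 1/30; Judith 1/30; Kenneth 1/40; Lydia 1/40; Quentin 1/15; Rose 1/10; Samuel 1/30; Tessa 1/15; Victor 1/15; Winifred 1/10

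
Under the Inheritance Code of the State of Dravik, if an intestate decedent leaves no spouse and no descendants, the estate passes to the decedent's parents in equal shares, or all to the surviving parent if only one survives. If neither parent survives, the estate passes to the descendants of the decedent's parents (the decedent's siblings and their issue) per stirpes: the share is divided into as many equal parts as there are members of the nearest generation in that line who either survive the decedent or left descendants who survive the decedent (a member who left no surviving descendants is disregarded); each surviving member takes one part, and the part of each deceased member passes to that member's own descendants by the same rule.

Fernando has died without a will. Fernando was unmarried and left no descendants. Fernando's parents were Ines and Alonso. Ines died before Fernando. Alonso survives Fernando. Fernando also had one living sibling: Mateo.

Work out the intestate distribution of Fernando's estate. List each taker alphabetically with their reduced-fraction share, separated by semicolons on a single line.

Alonso 1

Only one parent, Alonso, survives, so Alonso takes the entire estate. The siblings take nothing because a surviving parent has priority.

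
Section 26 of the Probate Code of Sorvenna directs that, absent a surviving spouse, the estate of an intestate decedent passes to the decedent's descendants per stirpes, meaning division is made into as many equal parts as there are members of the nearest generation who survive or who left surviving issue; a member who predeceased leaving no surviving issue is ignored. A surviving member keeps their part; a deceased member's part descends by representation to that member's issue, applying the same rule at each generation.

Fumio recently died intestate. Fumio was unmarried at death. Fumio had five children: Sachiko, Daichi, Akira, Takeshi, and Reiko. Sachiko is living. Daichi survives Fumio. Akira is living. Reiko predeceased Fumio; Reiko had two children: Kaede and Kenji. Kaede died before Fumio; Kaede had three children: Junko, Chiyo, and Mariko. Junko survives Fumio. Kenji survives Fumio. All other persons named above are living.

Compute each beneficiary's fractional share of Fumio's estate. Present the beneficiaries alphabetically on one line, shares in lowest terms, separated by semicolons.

There is no surviving spouse, so the entire estate passes to Fumio's descendants per stirpes.
The estate is divided into 5 equal shares of 1/5 among Sachiko, Daichi, Akira, Takeshi, Reiko.
Sachiko is living and takes 1/5.
Daichi is living and takes 1/5.
Akira is living and takes 1/5.
Takeshi is living and takes 1/5.
Reiko predeceased; the 1/5 allotted to Reiko's branch passes to Reiko's issue by representation.
The 1/5 is divided into 2 equal shares of 1/10 among Kaede, Kenji.
Kaede predeceased; the 1/10 allotted to Kaede's branch passes to Kaede's issue by representation.
The 1/10 is divided into 3 equal shares of 1/30 among Junko, Chiyo, Mariko.
Junko is living and takes 1/30.
Chiyo is living and takes 1/30.
Mariko is living and takes 1/30.
Kenji is living and takes 1/10.

Akira 1/5; Chiyo 1/30; Daichi 1/5; Junko 1/30; Kenji 1/10; Mariko 1/30; Sachiko 1/5; Takeshi 1/5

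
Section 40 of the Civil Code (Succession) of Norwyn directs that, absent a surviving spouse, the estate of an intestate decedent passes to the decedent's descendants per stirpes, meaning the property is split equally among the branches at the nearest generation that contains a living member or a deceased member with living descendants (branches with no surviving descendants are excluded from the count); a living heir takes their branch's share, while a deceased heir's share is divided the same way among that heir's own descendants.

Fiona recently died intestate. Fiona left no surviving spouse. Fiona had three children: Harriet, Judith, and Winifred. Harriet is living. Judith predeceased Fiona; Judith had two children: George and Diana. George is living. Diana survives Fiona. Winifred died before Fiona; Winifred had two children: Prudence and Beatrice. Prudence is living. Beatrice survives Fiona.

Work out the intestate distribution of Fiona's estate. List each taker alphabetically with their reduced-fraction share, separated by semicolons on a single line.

Beatrice 1/6; Diana 1/6; George 1/6; Harriet 1/3; Prudence 1/6

There is no surviving spouse, so the entire estate passes to Fiona's descendants per stirpes.
The estate is divided into 3 equal shares of 1/3 among Harriet, Judith, Winifred.
Harriet is living and takes 1/3.
Judith predeceased; the 1/3 allotted to Judith's branch passes to Judith's issue by representation.
The 1/3 is divided into 2 equal shares of 1/6 among George, Diana.
George is living and takes 1/6.
Diana is living and takes 1/6.
Winifred predeceased; the 1/3 allotted to Winifred's branch passes to Winifred's issue by representation.
The 1/3 is divided into 2 equal shares of 1/6 among Prudence, Beatrice.
Prudence is living and takes 1/6.
Beatrice is living and takes 1/6.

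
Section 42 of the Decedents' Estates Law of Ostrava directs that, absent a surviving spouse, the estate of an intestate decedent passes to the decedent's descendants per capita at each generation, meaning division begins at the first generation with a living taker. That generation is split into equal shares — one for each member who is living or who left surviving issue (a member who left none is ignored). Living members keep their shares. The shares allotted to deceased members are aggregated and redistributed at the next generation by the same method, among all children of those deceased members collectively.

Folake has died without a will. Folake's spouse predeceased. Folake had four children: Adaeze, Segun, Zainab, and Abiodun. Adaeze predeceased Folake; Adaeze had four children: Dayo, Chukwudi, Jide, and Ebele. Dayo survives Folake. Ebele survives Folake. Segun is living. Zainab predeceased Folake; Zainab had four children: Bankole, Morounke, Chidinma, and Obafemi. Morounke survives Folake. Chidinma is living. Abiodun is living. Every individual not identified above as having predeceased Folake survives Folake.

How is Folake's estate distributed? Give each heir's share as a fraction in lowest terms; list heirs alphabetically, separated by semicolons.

There is no surviving spouse, so the entire estate passes to Folake's descendants per capita at each generation.
At generation 1 (Adaeze, Segun, Zainab, Abiodun) there are 4 shares of (1)/4 = 1/4 each.
Living: Segun and Abiodun — each takes 1/4.
Deceased: Adaeze and Zainab. Their combined 1/2 is pooled and carried to generation 2.
At generation 2 (Dayo, Chukwudi, Jide, Ebele, Bankole, Morounke, Chidinma, Obafemi) there are 8 shares of (1/2)/8 = 1/16 each.
Living: Dayo, Chukwudi, Jide, Ebele, Bankole, Morounke, Chidinma, and Obafemi — each takes 1/16.

Abiodun 1/4; Bankole 1/16; Chidinma 1/16; Chukwudi 1/16; Dayo 1/16; Ebele 1/16; Jide 1/16; Morounke 1/16; Obafemi 1/16; Segun 1/4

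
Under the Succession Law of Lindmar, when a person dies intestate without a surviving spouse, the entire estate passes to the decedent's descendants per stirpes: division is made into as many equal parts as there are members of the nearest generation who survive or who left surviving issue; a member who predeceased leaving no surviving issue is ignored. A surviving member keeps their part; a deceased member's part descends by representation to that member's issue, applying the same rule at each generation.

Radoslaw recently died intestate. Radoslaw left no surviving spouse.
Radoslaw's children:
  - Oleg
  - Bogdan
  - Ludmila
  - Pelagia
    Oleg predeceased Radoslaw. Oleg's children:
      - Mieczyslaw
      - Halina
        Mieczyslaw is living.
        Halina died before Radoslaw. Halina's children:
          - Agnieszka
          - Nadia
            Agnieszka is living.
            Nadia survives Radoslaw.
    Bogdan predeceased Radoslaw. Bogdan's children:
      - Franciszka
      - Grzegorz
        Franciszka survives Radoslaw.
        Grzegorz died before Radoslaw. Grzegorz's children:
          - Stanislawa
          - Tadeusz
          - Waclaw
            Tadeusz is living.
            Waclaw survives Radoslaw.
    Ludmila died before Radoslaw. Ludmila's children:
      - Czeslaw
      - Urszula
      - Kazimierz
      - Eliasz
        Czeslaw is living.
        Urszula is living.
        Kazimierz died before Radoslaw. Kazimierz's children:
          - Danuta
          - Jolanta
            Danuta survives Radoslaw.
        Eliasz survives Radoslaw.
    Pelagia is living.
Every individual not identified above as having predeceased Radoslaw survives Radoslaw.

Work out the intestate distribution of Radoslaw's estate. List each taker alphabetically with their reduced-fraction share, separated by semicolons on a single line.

There is no surviving spouse, so the entire estate passes to Radoslaw's descendants per stirpes.
The estate is divided into 4 equal shares of 1/4 among Oleg, Bogdan, Ludmila, Pelagia.
Oleg predeceased; the 1/4 allotted to Oleg's branch passes to Oleg's issue by representation.
The 1/4 is divided into 2 equal shares of 1/8 among Mieczyslaw, Halina.
Mieczyslaw is living and takes 1/8.
Halina predeceased; the 1/8 allotted to Halina's branch passes to Halina's issue by representation.
The 1/8 is divided into 2 equal shares of 1/16 among Agnieszka, Nadia.
Agnieszka is living and takes 1/16.
Nadia is living and takes 1/16.
Bogdan predeceased; the 1/4 allotted to Bogdan's branch passes to Bogdan's issue by representation.
The 1/4 is divided into 2 equal shares of 1/8 among Franciszka, Grzegorz.
Franciszka is living and takes 1/8.
Grzegorz predeceased; the 1/8 allotted to Grzegorz's branch passes to Grzegorz's issue by representation.
The 1/8 is divided into 3 equal shares of 1/24 among Stanislawa, Tadeusz, Waclaw.
Stanislawa is living and takes 1/24.
Tadeusz is living and takes 1/24.
Waclaw is living and takes 1/24.
Ludmila predeceased; the 1/4 allotted to Ludmila's branch passes to Ludmila's issue by representation.
The 1/4 is divided into 4 equal shares of 1/16 among Czeslaw, Urszula, Kazimierz, Eliasz.
Czeslaw is living and takes 1/16.
Urszula is living and takes 1/16.
Kazimierz predeceased; the 1/16 allotted to Kazimierz's branch passes to Kazimierz's issue by representation.
The 1/16 is divided into 2 equal shares of 1/32 among Danuta, Jolanta.
Danuta is living and takes 1/32.
Jolanta is living and takes 1/32.
Eliasz is living and takes 1/16.
Pelagia is living and takes 1/4.

Agnieszka 1/16; Czeslaw 1/16; Danuta 1/32; Eliasz 1/16; Franciszka 1/8; Jolanta 1/32; Mieczyslaw 1/8; Nadia 1/16; Pelagia 1/4; Stanislawa 1/24; Tadeusz 1/24; Urszula 1/16; Waclaw 1/24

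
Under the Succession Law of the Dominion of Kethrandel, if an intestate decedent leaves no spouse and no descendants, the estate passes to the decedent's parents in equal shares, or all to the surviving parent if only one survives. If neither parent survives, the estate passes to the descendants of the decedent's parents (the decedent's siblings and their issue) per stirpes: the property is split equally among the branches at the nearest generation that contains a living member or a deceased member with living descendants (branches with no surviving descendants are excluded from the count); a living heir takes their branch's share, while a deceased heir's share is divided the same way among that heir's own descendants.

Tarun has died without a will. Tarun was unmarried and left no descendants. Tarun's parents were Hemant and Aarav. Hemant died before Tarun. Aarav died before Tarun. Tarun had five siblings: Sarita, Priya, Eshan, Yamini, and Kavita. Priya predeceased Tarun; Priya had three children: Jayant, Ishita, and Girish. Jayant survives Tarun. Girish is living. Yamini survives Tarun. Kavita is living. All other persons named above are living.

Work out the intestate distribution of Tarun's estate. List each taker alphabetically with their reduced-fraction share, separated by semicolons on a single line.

Eshan 1/5; Girish 1/15; Ishita 1/15; Jayant 1/15; Kavita 1/5; Sarita 1/5; Yamini 1/5

Neither parent survives and there are no descendants, so the estate passes to Tarun's siblings and their issue per stirpes.
The estate is divided into 5 equal shares of 1/5 among Sarita, Priya, Eshan, Yamini, Kavita.
Sarita is living and takes 1/5.
Priya predeceased; the 1/5 allotted to Priya's branch passes to Priya's issue by representation.
The 1/5 is divided into 3 equal shares of 1/15 among Jayant, Ishita, Girish.
Jayant is living and takes 1/15.
Ishita is living and takes 1/15.
Girish is living and takes 1/15.
Eshan is living and takes 1/5.
Yamini is living and takes 1/5.
Kavita is living and takes 1/5.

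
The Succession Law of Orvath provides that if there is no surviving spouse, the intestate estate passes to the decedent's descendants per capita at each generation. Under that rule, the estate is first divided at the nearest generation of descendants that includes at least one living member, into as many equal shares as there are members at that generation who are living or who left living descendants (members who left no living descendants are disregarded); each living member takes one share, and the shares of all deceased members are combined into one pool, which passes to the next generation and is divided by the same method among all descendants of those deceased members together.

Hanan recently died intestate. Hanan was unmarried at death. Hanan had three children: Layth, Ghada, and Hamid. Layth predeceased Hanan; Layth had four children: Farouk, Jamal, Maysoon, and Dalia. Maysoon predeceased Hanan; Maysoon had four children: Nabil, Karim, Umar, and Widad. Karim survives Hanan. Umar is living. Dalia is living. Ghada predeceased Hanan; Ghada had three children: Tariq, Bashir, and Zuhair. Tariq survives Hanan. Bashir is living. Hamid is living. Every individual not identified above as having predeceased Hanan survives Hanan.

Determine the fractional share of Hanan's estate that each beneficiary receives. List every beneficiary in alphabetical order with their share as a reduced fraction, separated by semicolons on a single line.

There is no surviving spouse, so the entire estate passes to Hanan's descendants per capita at each generation.
At generation 1 (Layth, Ghada, Hamid) there are 3 shares of (1)/3 = 1/3 each.
Living: Hamid — each takes 1/3.
Deceased: Layth and Ghada. Their combined 2/3 is pooled and carried to generation 2.
At generation 2 (Farouk, Jamal, Maysoon, Dalia, Tariq, Bashir, Zuhair) there are 7 shares of (2/3)/7 = 2/21 each.
Living: Farouk, Jamal, Dalia, Tariq, Bashir, and Zuhair — each takes 2/21.
Deceased: Maysoon. That 2/21 share is carried to generation 3.
At generation 3 (Nabil, Karim, Umar, Widad) there are 4 shares of (2/21)/4 = 1/42 each.
Living: Nabil, Karim, Umar, and Widad — each takes 1/42.

Bashir 2/21; Dalia 2/21; Farouk 2/21; Hamid 1/3; Jamal 2/21; Karim 1/42; Nabil 1/42; Tariq 2/21; Umar 1/42; Widad 1/42; Zuhair 2/21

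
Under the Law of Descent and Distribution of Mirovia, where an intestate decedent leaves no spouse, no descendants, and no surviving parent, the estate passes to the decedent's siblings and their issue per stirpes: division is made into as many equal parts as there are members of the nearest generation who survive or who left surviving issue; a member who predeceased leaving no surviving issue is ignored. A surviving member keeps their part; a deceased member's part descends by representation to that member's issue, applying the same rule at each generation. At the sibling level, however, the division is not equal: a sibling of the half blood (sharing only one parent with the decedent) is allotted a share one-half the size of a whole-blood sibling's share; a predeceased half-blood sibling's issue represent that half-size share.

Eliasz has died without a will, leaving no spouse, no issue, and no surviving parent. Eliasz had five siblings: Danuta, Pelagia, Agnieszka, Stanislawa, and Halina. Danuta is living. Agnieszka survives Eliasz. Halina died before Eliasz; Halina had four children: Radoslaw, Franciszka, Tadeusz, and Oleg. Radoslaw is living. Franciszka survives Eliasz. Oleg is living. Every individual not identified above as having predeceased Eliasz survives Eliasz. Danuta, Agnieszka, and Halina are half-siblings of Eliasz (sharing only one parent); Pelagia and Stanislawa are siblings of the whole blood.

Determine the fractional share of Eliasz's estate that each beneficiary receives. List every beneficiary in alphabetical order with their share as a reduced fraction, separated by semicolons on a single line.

Agnieszka 1/7; Danuta 1/7; Franciszka 1/28; Oleg 1/28; Pelagia 2/7; Radoslaw 1/28; Stanislawa 2/7; Tadeusz 1/28

No spouse, descendants, or parent survives, so the estate passes to Eliasz's siblings per stirpes.
Half-blood siblings count for one-half the weight of whole-blood siblings at the initial division.
Dividing 1 in proportion to weights (total weight 7/2): Danuta (weight 1/2) → 1/7; Pelagia (weight 1) → 2/7; Agnieszka (weight 1/2) → 1/7; Stanislawa (weight 1) → 2/7; Halina (weight 1/2) → 1/7.
Danuta is living and takes 1/7.
Pelagia is living and takes 2/7.
Agnieszka is living and takes 1/7.
Stanislawa is living and takes 2/7.
Halina predeceased; the 1/7 allotted to Halina's branch passes to Halina's issue by representation.
The 1/7 is divided into 4 equal shares of 1/28 among Radoslaw, Franciszka, Tadeusz, Oleg.
Radoslaw is living and takes 1/28.
Franciszka is living and takes 1/28.
Tadeusz is living and takes 1/28.
Oleg is living and takes 1/28.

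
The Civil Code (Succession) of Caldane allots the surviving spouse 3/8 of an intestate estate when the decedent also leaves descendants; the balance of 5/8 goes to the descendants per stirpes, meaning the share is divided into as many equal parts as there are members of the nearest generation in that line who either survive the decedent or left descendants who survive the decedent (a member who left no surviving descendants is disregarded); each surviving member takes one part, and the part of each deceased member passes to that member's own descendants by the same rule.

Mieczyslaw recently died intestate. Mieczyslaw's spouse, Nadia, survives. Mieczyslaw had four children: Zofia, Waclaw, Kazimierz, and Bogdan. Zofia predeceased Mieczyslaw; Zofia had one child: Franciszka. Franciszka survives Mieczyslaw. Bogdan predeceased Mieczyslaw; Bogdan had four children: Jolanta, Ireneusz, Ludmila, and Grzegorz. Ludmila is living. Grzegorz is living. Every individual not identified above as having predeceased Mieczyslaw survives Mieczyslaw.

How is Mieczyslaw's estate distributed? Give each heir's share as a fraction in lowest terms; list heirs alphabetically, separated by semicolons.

Franciszka 5/32; Grzegorz 5/128; Ireneusz 5/128; Jolanta 5/128; Kazimierz 5/32; Ludmila 5/128; Nadia 3/8; Waclaw 5/32

Nadia, as surviving spouse, takes 3/8.
The remaining 5/8 passes to Mieczyslaw's descendants per stirpes.
The 5/8 is divided into 4 equal shares of 5/32 among Zofia, Waclaw, Kazimierz, Bogdan.
Zofia predeceased; the 5/32 allotted to Zofia's branch passes to Zofia's issue by representation.
Franciszka is the sole taker at this level and receives the full 5/32.
Waclaw is living and takes 5/32.
Kazimierz is living and takes 5/32.
Bogdan predeceased; the 5/32 allotted to Bogdan's branch passes to Bogdan's issue by representation.
The 5/32 is divided into 4 equal shares of 5/128 among Jolanta, Ireneusz, Ludmila, Grzegorz.
Jolanta is living and takes 5/128.
Ireneusz is living and takes 5/128.
Ludmila is living and takes 5/128.
Grzegorz is living and takes 5/128.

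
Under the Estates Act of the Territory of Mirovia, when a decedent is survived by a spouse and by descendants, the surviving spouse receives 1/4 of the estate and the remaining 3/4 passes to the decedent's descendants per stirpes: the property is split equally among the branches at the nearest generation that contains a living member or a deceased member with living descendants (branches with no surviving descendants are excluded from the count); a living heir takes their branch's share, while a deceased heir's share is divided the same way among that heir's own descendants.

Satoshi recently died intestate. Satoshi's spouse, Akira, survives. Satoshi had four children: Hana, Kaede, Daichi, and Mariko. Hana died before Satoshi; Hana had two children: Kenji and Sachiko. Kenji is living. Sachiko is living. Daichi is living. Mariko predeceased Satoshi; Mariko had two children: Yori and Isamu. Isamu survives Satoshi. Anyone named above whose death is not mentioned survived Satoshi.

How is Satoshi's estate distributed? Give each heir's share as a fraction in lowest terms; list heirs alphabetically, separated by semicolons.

Akira, as surviving spouse, takes 1/4.
The remaining 3/4 passes to Satoshi's descendants per stirpes.
The 3/4 is divided into 4 equal shares of 3/16 among Hana, Kaede, Daichi, Mariko.
Hana predeceased; the 3/16 allotted to Hana's branch passes to Hana's issue by representation.
The 3/16 is divided into 2 equal shares of 3/32 among Kenji, Sachiko.
Kenji is living and takes 3/32.
Sachiko is living and takes 3/32.
Kaede is living and takes 3/16.
Daichi is living and takes 3/16.
Mariko predeceased; the 3/16 allotted to Mariko's branch passes to Mariko's issue by representation.
The 3/16 is divided into 2 equal shares of 3/32 among Yori, Isamu.
Yori is living and takes 3/32.
Isamu is living and takes 3/32.

Akira 1/4; Daichi 3/16; Isamu 3/32; Kaede 3/16; Kenji 3/32; Sachiko 3/32; Yori 3/32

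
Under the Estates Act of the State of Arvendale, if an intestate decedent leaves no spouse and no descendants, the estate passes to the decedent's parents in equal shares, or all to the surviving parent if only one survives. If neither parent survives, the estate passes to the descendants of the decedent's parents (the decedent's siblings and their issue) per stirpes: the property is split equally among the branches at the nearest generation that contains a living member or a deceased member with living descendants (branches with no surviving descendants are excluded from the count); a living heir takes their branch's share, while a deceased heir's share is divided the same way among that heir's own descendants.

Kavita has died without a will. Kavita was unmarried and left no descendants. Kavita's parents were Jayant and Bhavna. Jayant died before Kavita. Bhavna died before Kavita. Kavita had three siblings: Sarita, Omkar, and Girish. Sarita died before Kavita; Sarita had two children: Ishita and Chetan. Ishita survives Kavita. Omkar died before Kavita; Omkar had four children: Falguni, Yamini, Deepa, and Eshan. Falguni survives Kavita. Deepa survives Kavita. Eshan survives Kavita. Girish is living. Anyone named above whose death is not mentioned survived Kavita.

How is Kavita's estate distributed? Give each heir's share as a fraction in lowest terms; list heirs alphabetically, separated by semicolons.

Neither parent survives and there are no descendants, so the estate passes to Kavita's siblings and their issue per stirpes.
The estate is divided into 3 equal shares of 1/3 among Sarita, Omkar, Girish.
Sarita predeceased; the 1/3 allotted to Sarita's branch passes to Sarita's issue by representation.
The 1/3 is divided into 2 equal shares of 1/6 among Ishita, Chetan.
Ishita is living and takes 1/6.
Chetan is living and takes 1/6.
Omkar predeceased; the 1/3 allotted to Omkar's branch passes to Omkar's issue by representation.
The 1/3 is divided into 4 equal shares of 1/12 among Falguni, Yamini, Deepa, Eshan.
Falguni is living and takes 1/12.
Yamini is living and takes 1/12.
Deepa is living and takes 1/12.
Eshan is living and takes 1/12.
Girish is living and takes 1/3.

Chetan 1/6; Deepa 1/12; Eshan 1/12; Falguni 1/12; Girish 1/3; Ishita 1/6; Yamini 1/12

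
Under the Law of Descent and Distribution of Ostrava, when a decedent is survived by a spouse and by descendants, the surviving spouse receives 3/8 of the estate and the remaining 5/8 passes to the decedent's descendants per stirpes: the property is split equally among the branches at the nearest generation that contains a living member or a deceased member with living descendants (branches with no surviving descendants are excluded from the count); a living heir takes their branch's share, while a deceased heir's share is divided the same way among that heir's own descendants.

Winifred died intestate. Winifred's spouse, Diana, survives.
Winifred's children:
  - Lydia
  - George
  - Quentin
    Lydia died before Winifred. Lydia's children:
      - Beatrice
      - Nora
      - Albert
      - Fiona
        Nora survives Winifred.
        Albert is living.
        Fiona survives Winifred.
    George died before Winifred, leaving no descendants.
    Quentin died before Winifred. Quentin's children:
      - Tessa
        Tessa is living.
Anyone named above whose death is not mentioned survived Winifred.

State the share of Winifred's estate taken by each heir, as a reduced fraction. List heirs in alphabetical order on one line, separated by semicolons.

Diana, as surviving spouse, takes 3/8.
The remaining 5/8 passes to Winifred's descendants per stirpes.
George left no surviving issue, so that branch lapses and is disregarded.
The 5/8 is divided into 2 equal shares of 5/16 among Lydia, Quentin.
Lydia predeceased; the 5/16 allotted to Lydia's branch passes to Lydia's issue by representation.
The 5/16 is divided into 4 equal shares of 5/64 among Beatrice, Nora, Albert, Fiona.
Beatrice is living and takes 5/64.
Nora is living and takes 5/64.
Albert is living and takes 5/64.
Fiona is living and takes 5/64.
Quentin predeceased; the 5/16 allotted to Quentin's branch passes to Quentin's issue by representation.
Tessa is the sole taker at this level and receives the full 5/16.

Albert 5/64; Beatrice 5/64; Diana 3/8; Fiona 5/64; Nora 5/64; Tessa 5/16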